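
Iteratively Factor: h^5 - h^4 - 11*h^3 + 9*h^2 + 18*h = (h - 2)*(h^4 + h^3 - 9*h^2 - 9*h) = (h - 3)*(h - 2)*(h^3 + 4*h^2 + 3*h) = h*(h - 3)*(h - 2)*(h^2 + 4*h + 3) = h*(h - 3)*(h - 2)*(h + 3)*(h + 1)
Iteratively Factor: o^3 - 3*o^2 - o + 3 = (o - 1)*(o^2 - 2*o - 3) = (o - 3)*(o - 1)*(o + 1)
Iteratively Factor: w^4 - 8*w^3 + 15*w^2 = (w)*(w^3 - 8*w^2 + 15*w) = w^2*(w^2 - 8*w + 15) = w^2*(w - 3)*(w - 5)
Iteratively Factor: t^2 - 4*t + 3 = (t - 1)*(t - 3)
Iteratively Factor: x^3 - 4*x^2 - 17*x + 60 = (x - 5)*(x^2 + x - 12) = (x - 5)*(x - 3)*(x + 4)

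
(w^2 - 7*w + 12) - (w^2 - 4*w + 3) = 9 - 3*w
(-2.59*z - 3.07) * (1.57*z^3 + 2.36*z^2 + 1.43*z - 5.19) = -4.0663*z^4 - 10.9323*z^3 - 10.9489*z^2 + 9.052*z + 15.9333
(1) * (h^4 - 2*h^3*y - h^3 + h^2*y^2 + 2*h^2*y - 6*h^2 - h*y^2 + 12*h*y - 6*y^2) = h^4 - 2*h^3*y - h^3 + h^2*y^2 + 2*h^2*y - 6*h^2 - h*y^2 + 12*h*y - 6*y^2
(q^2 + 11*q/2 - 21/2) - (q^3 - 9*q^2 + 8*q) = -q^3 + 10*q^2 - 5*q/2 - 21/2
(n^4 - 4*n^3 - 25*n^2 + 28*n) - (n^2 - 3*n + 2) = n^4 - 4*n^3 - 26*n^2 + 31*n - 2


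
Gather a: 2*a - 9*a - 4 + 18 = 14 - 7*a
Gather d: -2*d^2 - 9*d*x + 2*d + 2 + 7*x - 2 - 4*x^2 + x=-2*d^2 + d*(2 - 9*x) - 4*x^2 + 8*x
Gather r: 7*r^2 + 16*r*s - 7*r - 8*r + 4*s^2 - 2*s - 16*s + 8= 7*r^2 + r*(16*s - 15) + 4*s^2 - 18*s + 8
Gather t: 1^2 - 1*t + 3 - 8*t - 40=-9*t - 36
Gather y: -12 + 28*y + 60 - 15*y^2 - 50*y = -15*y^2 - 22*y + 48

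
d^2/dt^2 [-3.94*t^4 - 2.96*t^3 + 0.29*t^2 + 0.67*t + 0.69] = -47.28*t^2 - 17.76*t + 0.58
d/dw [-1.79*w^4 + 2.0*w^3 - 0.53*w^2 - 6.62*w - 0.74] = -7.16*w^3 + 6.0*w^2 - 1.06*w - 6.62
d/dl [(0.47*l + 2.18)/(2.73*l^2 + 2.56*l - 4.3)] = (1.2831*l^2 + 1.2032*l - (0.47*l + 2.18)*(5.46*l + 2.56) - 2.021)/(2.73*l^2 + 2.56*l - 4.3)^2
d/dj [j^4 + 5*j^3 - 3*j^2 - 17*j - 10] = 4*j^3 + 15*j^2 - 6*j - 17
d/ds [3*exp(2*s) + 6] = 6*exp(2*s)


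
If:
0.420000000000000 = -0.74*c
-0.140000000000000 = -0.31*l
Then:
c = -0.57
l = 0.45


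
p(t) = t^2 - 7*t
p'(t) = 2*t - 7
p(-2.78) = 27.19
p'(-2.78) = -12.56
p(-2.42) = 22.80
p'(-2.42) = -11.84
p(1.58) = -8.56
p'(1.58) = -3.84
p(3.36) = -12.23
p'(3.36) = -0.28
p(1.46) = -8.09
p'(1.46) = -4.08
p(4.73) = -10.74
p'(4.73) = 2.46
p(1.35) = -7.63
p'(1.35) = -4.30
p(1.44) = -8.01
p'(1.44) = -4.12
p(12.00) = 60.00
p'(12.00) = 17.00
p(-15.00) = 330.00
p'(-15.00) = -37.00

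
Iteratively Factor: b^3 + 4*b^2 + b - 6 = (b - 1)*(b^2 + 5*b + 6) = (b - 1)*(b + 2)*(b + 3)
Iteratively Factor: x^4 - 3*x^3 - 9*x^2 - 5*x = (x)*(x^3 - 3*x^2 - 9*x - 5) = x*(x - 5)*(x^2 + 2*x + 1) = x*(x - 5)*(x + 1)*(x + 1)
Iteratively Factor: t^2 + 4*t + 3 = (t + 1)*(t + 3)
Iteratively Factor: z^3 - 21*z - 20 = (z - 5)*(z^2 + 5*z + 4) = (z - 5)*(z + 4)*(z + 1)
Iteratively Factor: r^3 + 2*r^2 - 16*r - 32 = (r + 4)*(r^2 - 2*r - 8) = (r + 2)*(r + 4)*(r - 4)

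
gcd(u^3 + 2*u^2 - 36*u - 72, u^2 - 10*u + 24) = u - 6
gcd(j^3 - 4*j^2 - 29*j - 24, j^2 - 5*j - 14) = 1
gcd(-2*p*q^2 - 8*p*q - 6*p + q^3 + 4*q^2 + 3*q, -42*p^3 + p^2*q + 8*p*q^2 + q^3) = 2*p - q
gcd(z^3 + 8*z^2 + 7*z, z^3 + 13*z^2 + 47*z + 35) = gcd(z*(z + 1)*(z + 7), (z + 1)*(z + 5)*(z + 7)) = z^2 + 8*z + 7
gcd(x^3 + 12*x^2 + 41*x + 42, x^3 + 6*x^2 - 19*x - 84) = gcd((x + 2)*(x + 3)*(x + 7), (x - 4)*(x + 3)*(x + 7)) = x^2 + 10*x + 21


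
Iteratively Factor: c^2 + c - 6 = (c - 2)*(c + 3)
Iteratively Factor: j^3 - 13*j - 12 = (j - 4)*(j^2 + 4*j + 3) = (j - 4)*(j + 3)*(j + 1)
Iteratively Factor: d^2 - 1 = (d + 1)*(d - 1)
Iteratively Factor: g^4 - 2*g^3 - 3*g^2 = (g + 1)*(g^3 - 3*g^2) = (g - 3)*(g + 1)*(g^2) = g*(g - 3)*(g + 1)*(g)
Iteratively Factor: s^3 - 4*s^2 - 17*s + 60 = (s - 5)*(s^2 + s - 12) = (s - 5)*(s - 3)*(s + 4)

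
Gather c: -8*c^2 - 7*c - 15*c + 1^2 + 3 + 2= -8*c^2 - 22*c + 6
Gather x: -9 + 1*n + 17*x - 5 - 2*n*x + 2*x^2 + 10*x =n + 2*x^2 + x*(27 - 2*n) - 14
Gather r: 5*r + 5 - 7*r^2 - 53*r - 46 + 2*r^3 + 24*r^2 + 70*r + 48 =2*r^3 + 17*r^2 + 22*r + 7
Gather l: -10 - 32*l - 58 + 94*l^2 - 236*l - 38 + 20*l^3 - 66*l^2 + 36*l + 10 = 20*l^3 + 28*l^2 - 232*l - 96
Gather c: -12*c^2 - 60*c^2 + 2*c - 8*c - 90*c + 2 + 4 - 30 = -72*c^2 - 96*c - 24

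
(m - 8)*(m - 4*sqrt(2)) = m^2 - 8*m - 4*sqrt(2)*m + 32*sqrt(2)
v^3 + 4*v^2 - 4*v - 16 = (v - 2)*(v + 2)*(v + 4)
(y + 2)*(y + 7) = y^2 + 9*y + 14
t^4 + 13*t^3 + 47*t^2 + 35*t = t*(t + 1)*(t + 5)*(t + 7)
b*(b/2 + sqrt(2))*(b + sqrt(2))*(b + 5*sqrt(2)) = b^4/2 + 4*sqrt(2)*b^3 + 17*b^2 + 10*sqrt(2)*b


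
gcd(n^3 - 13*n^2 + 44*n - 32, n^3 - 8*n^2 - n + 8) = n^2 - 9*n + 8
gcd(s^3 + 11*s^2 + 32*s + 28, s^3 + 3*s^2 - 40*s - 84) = s^2 + 9*s + 14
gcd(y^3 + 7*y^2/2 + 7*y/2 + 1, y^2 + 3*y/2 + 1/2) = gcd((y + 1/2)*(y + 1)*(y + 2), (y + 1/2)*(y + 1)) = y^2 + 3*y/2 + 1/2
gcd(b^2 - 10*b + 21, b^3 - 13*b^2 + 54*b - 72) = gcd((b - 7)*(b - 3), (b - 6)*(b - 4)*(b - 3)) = b - 3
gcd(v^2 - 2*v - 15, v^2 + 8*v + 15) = v + 3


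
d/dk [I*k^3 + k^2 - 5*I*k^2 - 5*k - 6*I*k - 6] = 3*I*k^2 + k*(2 - 10*I) - 5 - 6*I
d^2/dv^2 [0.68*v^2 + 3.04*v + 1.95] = 1.36000000000000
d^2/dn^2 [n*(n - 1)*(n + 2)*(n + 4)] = 12*n^2 + 30*n + 4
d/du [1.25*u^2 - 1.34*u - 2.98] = 2.5*u - 1.34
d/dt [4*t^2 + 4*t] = 8*t + 4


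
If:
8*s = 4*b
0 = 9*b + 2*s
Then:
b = 0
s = 0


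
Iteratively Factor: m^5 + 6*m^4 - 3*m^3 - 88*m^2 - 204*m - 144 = (m + 2)*(m^4 + 4*m^3 - 11*m^2 - 66*m - 72) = (m - 4)*(m + 2)*(m^3 + 8*m^2 + 21*m + 18) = (m - 4)*(m + 2)^2*(m^2 + 6*m + 9) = (m - 4)*(m + 2)^2*(m + 3)*(m + 3)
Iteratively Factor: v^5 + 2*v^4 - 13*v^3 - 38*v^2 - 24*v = (v)*(v^4 + 2*v^3 - 13*v^2 - 38*v - 24) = v*(v + 3)*(v^3 - v^2 - 10*v - 8) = v*(v - 4)*(v + 3)*(v^2 + 3*v + 2) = v*(v - 4)*(v + 2)*(v + 3)*(v + 1)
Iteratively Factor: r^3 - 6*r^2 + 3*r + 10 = (r - 5)*(r^2 - r - 2) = (r - 5)*(r - 2)*(r + 1)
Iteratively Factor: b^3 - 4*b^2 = (b - 4)*(b^2) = b*(b - 4)*(b)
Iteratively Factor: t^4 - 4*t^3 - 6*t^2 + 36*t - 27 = (t - 3)*(t^3 - t^2 - 9*t + 9) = (t - 3)*(t - 1)*(t^2 - 9) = (t - 3)*(t - 1)*(t + 3)*(t - 3)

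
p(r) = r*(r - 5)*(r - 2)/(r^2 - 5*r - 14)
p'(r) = r*(5 - 2*r)*(r - 5)*(r - 2)/(r^2 - 5*r - 14)^2 + r*(r - 5)/(r^2 - 5*r - 14) + r*(r - 2)/(r^2 - 5*r - 14) + (r - 5)*(r - 2)/(r^2 - 5*r - 14) = (r^4 - 10*r^3 - 17*r^2 + 196*r - 140)/(r^4 - 10*r^3 - 3*r^2 + 140*r + 196)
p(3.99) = 0.44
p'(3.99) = -0.03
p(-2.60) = -15.78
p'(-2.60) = -16.37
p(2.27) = 0.08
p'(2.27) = 0.31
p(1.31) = -0.18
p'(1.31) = 0.19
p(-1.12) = 2.99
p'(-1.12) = -7.15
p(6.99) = -772.10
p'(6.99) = -77776.85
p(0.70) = -0.23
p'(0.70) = -0.05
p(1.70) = -0.09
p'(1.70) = 0.27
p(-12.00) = -15.03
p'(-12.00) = 0.92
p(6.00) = -3.00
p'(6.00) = -6.88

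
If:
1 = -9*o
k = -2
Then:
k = -2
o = -1/9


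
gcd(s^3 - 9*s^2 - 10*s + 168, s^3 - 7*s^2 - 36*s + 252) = s^2 - 13*s + 42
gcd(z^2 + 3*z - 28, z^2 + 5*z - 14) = z + 7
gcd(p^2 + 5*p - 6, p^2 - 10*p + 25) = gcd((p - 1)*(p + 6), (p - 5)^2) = 1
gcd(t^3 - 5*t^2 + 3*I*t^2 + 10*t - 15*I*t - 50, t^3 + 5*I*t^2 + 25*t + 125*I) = t + 5*I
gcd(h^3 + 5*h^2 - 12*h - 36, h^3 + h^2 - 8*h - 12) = h^2 - h - 6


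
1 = 1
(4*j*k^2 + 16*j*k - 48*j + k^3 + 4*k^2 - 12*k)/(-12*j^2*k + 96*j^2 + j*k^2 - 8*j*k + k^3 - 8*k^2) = (-k^2 - 4*k + 12)/(3*j*k - 24*j - k^2 + 8*k)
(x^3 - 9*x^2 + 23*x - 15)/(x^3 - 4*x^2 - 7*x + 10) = (x - 3)/(x + 2)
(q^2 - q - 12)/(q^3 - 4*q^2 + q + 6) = (q^2 - q - 12)/(q^3 - 4*q^2 + q + 6)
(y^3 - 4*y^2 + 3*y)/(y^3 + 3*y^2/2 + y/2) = 2*(y^2 - 4*y + 3)/(2*y^2 + 3*y + 1)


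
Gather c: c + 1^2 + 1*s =c + s + 1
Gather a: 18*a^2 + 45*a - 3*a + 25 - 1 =18*a^2 + 42*a + 24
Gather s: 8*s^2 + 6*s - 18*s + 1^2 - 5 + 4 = 8*s^2 - 12*s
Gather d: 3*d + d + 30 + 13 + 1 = 4*d + 44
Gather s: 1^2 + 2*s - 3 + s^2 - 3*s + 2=s^2 - s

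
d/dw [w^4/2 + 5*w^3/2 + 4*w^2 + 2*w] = 2*w^3 + 15*w^2/2 + 8*w + 2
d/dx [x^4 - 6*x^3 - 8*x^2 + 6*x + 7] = 4*x^3 - 18*x^2 - 16*x + 6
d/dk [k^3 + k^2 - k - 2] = 3*k^2 + 2*k - 1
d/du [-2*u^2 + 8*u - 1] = 8 - 4*u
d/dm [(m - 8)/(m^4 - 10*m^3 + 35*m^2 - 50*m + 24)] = (m^4 - 10*m^3 + 35*m^2 - 50*m - 2*(m - 8)*(2*m^3 - 15*m^2 + 35*m - 25) + 24)/(m^4 - 10*m^3 + 35*m^2 - 50*m + 24)^2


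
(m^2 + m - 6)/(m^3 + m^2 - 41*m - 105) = (m - 2)/(m^2 - 2*m - 35)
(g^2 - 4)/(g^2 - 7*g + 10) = (g + 2)/(g - 5)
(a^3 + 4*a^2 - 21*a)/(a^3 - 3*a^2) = (a + 7)/a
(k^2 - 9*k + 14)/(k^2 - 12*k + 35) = (k - 2)/(k - 5)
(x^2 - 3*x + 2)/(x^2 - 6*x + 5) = (x - 2)/(x - 5)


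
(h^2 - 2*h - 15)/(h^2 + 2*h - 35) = (h + 3)/(h + 7)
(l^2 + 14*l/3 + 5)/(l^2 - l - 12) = (l + 5/3)/(l - 4)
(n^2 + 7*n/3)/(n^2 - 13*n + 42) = n*(3*n + 7)/(3*(n^2 - 13*n + 42))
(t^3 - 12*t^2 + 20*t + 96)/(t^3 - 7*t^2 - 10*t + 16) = (t - 6)/(t - 1)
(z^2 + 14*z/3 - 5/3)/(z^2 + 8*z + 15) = (z - 1/3)/(z + 3)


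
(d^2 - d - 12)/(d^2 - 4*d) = (d + 3)/d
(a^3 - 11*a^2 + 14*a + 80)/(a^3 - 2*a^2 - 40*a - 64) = (a - 5)/(a + 4)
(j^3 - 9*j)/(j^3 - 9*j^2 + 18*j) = (j + 3)/(j - 6)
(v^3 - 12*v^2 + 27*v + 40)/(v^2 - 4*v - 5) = v - 8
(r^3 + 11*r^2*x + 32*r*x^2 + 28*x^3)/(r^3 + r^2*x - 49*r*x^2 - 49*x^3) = (-r^2 - 4*r*x - 4*x^2)/(-r^2 + 6*r*x + 7*x^2)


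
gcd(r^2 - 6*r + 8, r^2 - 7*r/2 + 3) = r - 2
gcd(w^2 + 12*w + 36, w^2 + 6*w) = w + 6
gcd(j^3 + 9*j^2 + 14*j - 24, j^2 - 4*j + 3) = j - 1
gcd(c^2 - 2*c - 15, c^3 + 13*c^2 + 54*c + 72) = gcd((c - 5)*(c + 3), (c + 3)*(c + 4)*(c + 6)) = c + 3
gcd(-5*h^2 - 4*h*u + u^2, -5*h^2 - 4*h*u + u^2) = -5*h^2 - 4*h*u + u^2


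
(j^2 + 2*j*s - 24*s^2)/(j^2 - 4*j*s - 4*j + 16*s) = (j + 6*s)/(j - 4)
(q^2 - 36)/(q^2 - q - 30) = (q + 6)/(q + 5)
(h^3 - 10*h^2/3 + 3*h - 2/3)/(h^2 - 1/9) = 3*(h^2 - 3*h + 2)/(3*h + 1)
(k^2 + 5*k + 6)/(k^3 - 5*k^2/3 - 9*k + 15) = 3*(k + 2)/(3*k^2 - 14*k + 15)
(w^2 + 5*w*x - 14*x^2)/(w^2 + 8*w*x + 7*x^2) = (w - 2*x)/(w + x)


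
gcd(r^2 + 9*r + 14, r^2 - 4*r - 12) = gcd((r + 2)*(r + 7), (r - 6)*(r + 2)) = r + 2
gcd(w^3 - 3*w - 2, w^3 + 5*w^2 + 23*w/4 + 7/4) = w + 1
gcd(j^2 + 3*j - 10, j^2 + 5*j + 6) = 1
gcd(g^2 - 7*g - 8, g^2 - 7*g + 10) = 1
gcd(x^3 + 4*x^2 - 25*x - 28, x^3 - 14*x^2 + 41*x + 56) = x + 1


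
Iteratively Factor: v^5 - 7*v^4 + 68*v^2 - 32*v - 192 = (v - 4)*(v^4 - 3*v^3 - 12*v^2 + 20*v + 48) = (v - 4)*(v + 2)*(v^3 - 5*v^2 - 2*v + 24) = (v - 4)^2*(v + 2)*(v^2 - v - 6) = (v - 4)^2*(v + 2)^2*(v - 3)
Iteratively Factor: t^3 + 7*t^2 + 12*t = (t)*(t^2 + 7*t + 12) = t*(t + 3)*(t + 4)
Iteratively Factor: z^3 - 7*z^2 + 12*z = (z - 3)*(z^2 - 4*z) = (z - 4)*(z - 3)*(z)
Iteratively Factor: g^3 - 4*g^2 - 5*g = (g - 5)*(g^2 + g) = (g - 5)*(g + 1)*(g)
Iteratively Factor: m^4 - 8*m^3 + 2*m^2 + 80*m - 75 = (m - 5)*(m^3 - 3*m^2 - 13*m + 15) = (m - 5)*(m - 1)*(m^2 - 2*m - 15) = (m - 5)^2*(m - 1)*(m + 3)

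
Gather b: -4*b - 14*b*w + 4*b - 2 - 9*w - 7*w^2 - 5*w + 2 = -14*b*w - 7*w^2 - 14*w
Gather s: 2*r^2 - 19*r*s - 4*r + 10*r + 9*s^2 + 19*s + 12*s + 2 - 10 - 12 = 2*r^2 + 6*r + 9*s^2 + s*(31 - 19*r) - 20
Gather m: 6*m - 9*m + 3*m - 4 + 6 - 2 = 0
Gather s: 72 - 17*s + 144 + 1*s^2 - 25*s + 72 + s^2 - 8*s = 2*s^2 - 50*s + 288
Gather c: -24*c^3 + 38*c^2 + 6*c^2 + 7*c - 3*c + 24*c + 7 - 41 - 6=-24*c^3 + 44*c^2 + 28*c - 40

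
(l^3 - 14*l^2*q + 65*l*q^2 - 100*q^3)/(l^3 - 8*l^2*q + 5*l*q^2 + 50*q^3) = (l - 4*q)/(l + 2*q)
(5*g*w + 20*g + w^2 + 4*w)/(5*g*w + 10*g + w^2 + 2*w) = (w + 4)/(w + 2)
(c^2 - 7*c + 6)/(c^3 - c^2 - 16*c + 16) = (c - 6)/(c^2 - 16)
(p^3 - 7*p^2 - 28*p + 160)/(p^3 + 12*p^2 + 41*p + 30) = (p^2 - 12*p + 32)/(p^2 + 7*p + 6)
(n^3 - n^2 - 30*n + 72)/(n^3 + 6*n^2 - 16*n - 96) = (n - 3)/(n + 4)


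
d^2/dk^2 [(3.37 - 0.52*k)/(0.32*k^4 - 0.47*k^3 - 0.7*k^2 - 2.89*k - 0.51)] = (-0.638976*k^7 + 8.153088*k^6 - 15.195768*k^5 - 8.5665*k^4 + 4.479128*k^3 + 45.468162*k^2 + 37.172166*k + 55.41983)/(0.032768*k^12 - 0.144384*k^11 - 0.00297599999999998*k^10 - 0.359951*k^9 + 2.457774*k^8 + 1.738281*k^7 + 2.317619*k^6 - 14.201613*k^5 - 22.195812*k^4 - 30.69469*k^3 - 13.324923*k^2 - 2.255067*k - 0.132651)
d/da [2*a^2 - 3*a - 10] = 4*a - 3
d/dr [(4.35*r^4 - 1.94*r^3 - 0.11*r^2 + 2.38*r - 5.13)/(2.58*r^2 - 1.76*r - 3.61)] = (22.446*r^5 - 27.9732*r^4 - 55.9852*r^3 + 15.0634*r^2 + 27.265*r - 17.6206)/(6.6564*r^4 - 9.0816*r^3 - 15.53*r^2 + 12.7072*r + 13.0321)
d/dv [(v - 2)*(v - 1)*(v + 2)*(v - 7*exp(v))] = -7*v^3*exp(v) + 4*v^3 - 14*v^2*exp(v) - 3*v^2 + 42*v*exp(v) - 8*v + 4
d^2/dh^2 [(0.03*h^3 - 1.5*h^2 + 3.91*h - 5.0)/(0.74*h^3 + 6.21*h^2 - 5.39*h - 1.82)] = (-5.55111512312578e-17*h^7 - 1.918524*h^6 + 13.564644*h^5 + 39.539532*h^4 - 161.147128*h^3 - 1074.02718*h^2 + 1229.498844*h - 490.192836)/(0.405224*h^9 + 10.201788*h^8 + 76.75761*h^7 + 87.877929*h^6 - 609.267603*h^5 + 374.236149*h^4 + 216.275857*h^3 - 96.914454*h^2 - 53.561508*h - 6.028568)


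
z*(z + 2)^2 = z^3 + 4*z^2 + 4*z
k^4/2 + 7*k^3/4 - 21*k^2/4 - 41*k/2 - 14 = (k/2 + 1/2)*(k - 7/2)*(k + 2)*(k + 4)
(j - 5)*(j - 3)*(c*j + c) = c*j^3 - 7*c*j^2 + 7*c*j + 15*c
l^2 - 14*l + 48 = (l - 8)*(l - 6)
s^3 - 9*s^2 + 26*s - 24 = (s - 4)*(s - 3)*(s - 2)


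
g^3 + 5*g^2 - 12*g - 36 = (g - 3)*(g + 2)*(g + 6)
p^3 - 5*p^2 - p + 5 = (p - 5)*(p - 1)*(p + 1)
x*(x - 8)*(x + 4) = x^3 - 4*x^2 - 32*x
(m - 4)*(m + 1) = m^2 - 3*m - 4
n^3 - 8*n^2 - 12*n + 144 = (n - 6)^2*(n + 4)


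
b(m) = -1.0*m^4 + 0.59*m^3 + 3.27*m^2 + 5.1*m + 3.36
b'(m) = -4.0*m^3 + 1.77*m^2 + 6.54*m + 5.1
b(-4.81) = -546.45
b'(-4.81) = 459.73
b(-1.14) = -0.77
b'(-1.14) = 5.87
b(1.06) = 11.88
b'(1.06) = 9.26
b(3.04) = -19.75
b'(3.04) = -71.04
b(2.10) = 14.51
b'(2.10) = -10.40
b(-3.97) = -250.67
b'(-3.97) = 257.32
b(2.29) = 11.77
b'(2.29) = -18.68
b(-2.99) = -78.35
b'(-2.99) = 108.29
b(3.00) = -16.98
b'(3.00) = -67.35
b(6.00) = -1016.88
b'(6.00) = -755.94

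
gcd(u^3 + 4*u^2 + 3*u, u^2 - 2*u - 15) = u + 3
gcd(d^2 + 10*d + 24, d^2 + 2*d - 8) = d + 4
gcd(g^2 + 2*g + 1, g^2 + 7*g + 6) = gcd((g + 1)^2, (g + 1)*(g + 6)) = g + 1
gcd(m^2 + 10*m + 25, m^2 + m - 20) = m + 5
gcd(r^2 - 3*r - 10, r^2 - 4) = r + 2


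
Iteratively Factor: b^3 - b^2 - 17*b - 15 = (b - 5)*(b^2 + 4*b + 3) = (b - 5)*(b + 3)*(b + 1)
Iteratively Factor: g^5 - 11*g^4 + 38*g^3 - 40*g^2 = (g - 2)*(g^4 - 9*g^3 + 20*g^2) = g*(g - 2)*(g^3 - 9*g^2 + 20*g) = g*(g - 4)*(g - 2)*(g^2 - 5*g) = g*(g - 5)*(g - 4)*(g - 2)*(g)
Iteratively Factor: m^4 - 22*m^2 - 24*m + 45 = (m - 1)*(m^3 + m^2 - 21*m - 45) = (m - 5)*(m - 1)*(m^2 + 6*m + 9) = (m - 5)*(m - 1)*(m + 3)*(m + 3)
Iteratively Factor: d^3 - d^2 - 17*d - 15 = (d + 3)*(d^2 - 4*d - 5) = (d + 1)*(d + 3)*(d - 5)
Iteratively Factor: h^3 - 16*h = (h - 4)*(h^2 + 4*h) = (h - 4)*(h + 4)*(h)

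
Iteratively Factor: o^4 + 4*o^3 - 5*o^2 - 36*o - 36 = (o + 2)*(o^3 + 2*o^2 - 9*o - 18) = (o + 2)*(o + 3)*(o^2 - o - 6) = (o - 3)*(o + 2)*(o + 3)*(o + 2)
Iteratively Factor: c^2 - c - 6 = (c - 3)*(c + 2)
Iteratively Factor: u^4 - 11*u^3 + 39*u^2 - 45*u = (u - 3)*(u^3 - 8*u^2 + 15*u) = (u - 5)*(u - 3)*(u^2 - 3*u) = u*(u - 5)*(u - 3)*(u - 3)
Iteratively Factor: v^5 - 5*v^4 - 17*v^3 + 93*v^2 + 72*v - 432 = (v + 3)*(v^4 - 8*v^3 + 7*v^2 + 72*v - 144) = (v - 4)*(v + 3)*(v^3 - 4*v^2 - 9*v + 36) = (v - 4)*(v - 3)*(v + 3)*(v^2 - v - 12) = (v - 4)*(v - 3)*(v + 3)^2*(v - 4)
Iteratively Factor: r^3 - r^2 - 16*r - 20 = (r + 2)*(r^2 - 3*r - 10) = (r - 5)*(r + 2)*(r + 2)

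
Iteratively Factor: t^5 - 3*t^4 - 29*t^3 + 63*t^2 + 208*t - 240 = (t + 4)*(t^4 - 7*t^3 - t^2 + 67*t - 60) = (t - 4)*(t + 4)*(t^3 - 3*t^2 - 13*t + 15) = (t - 4)*(t + 3)*(t + 4)*(t^2 - 6*t + 5) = (t - 5)*(t - 4)*(t + 3)*(t + 4)*(t - 1)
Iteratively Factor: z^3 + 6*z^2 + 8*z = (z + 2)*(z^2 + 4*z) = z*(z + 2)*(z + 4)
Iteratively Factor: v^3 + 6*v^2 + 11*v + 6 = (v + 1)*(v^2 + 5*v + 6) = (v + 1)*(v + 3)*(v + 2)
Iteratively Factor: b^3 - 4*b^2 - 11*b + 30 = (b + 3)*(b^2 - 7*b + 10) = (b - 5)*(b + 3)*(b - 2)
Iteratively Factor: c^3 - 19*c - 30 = (c + 2)*(c^2 - 2*c - 15) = (c + 2)*(c + 3)*(c - 5)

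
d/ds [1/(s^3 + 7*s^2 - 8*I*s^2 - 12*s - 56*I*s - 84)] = (-3*s^2 - 14*s + 16*I*s + 12 + 56*I)/(-s^3 - 7*s^2 + 8*I*s^2 + 12*s + 56*I*s + 84)^2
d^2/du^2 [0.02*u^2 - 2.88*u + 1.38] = 0.0400000000000000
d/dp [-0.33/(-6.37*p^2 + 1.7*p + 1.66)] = (0.561 - 4.2042*p)/(-6.37*p^2 + 1.7*p + 1.66)^2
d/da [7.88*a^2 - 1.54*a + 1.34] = 15.76*a - 1.54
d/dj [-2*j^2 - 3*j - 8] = -4*j - 3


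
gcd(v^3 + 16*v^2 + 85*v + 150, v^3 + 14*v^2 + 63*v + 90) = v^2 + 11*v + 30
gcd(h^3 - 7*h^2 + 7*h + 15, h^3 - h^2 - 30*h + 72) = h - 3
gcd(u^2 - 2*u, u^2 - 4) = u - 2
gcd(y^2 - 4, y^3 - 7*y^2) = 1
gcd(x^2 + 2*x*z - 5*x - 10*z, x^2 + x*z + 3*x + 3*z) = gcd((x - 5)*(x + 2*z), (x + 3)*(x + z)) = 1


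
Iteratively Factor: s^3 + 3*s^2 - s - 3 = (s + 3)*(s^2 - 1) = (s + 1)*(s + 3)*(s - 1)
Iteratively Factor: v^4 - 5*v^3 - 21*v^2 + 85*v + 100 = (v - 5)*(v^3 - 21*v - 20) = (v - 5)*(v + 4)*(v^2 - 4*v - 5) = (v - 5)*(v + 1)*(v + 4)*(v - 5)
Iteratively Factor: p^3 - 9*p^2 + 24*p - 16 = (p - 4)*(p^2 - 5*p + 4) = (p - 4)*(p - 1)*(p - 4)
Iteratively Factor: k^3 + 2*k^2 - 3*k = (k - 1)*(k^2 + 3*k) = k*(k - 1)*(k + 3)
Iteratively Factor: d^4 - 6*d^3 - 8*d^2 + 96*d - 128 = (d + 4)*(d^3 - 10*d^2 + 32*d - 32) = (d - 4)*(d + 4)*(d^2 - 6*d + 8) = (d - 4)*(d - 2)*(d + 4)*(d - 4)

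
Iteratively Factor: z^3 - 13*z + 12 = (z + 4)*(z^2 - 4*z + 3) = (z - 3)*(z + 4)*(z - 1)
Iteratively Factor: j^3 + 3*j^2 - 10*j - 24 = (j + 2)*(j^2 + j - 12) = (j - 3)*(j + 2)*(j + 4)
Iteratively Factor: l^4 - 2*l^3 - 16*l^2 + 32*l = (l + 4)*(l^3 - 6*l^2 + 8*l) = (l - 2)*(l + 4)*(l^2 - 4*l) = l*(l - 2)*(l + 4)*(l - 4)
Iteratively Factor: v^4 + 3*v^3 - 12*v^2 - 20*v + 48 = (v - 2)*(v^3 + 5*v^2 - 2*v - 24) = (v - 2)*(v + 4)*(v^2 + v - 6) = (v - 2)*(v + 3)*(v + 4)*(v - 2)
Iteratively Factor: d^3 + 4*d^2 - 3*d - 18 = (d + 3)*(d^2 + d - 6) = (d + 3)^2*(d - 2)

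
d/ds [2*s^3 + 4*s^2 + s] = 6*s^2 + 8*s + 1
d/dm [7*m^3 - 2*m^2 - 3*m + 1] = 21*m^2 - 4*m - 3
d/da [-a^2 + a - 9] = 1 - 2*a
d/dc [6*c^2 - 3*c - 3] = 12*c - 3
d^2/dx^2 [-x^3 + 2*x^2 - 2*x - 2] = 4 - 6*x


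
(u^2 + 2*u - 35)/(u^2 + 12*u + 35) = (u - 5)/(u + 5)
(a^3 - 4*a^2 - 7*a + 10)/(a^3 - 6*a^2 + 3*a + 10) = (a^2 + a - 2)/(a^2 - a - 2)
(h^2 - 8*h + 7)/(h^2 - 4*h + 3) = (h - 7)/(h - 3)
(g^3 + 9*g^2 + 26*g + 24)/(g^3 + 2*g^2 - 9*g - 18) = (g + 4)/(g - 3)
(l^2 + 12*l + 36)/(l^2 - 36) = (l + 6)/(l - 6)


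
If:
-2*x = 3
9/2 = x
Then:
No Solution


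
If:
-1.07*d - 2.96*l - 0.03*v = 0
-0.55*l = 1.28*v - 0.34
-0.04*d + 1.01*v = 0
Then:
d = -2.29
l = 0.83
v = -0.09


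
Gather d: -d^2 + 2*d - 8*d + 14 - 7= -d^2 - 6*d + 7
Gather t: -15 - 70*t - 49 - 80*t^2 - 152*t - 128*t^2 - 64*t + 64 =-208*t^2 - 286*t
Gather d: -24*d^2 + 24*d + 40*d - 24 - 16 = -24*d^2 + 64*d - 40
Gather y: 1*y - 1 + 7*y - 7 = 8*y - 8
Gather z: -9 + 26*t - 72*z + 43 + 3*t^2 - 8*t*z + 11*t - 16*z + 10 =3*t^2 + 37*t + z*(-8*t - 88) + 44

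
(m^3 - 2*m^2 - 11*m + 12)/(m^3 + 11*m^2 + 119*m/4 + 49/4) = 4*(m^3 - 2*m^2 - 11*m + 12)/(4*m^3 + 44*m^2 + 119*m + 49)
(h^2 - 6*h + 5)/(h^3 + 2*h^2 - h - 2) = (h - 5)/(h^2 + 3*h + 2)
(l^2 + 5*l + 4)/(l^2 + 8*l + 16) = (l + 1)/(l + 4)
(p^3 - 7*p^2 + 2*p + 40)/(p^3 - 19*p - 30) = (p - 4)/(p + 3)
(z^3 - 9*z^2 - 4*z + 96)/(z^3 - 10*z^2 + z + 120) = (z - 4)/(z - 5)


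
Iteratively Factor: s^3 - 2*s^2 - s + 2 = (s - 1)*(s^2 - s - 2) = (s - 2)*(s - 1)*(s + 1)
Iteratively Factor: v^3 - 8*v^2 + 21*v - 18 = (v - 3)*(v^2 - 5*v + 6) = (v - 3)*(v - 2)*(v - 3)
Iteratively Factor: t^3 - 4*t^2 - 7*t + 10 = (t - 5)*(t^2 + t - 2) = (t - 5)*(t + 2)*(t - 1)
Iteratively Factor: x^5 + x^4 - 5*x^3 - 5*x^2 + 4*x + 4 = (x + 1)*(x^4 - 5*x^2 + 4) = (x - 1)*(x + 1)*(x^3 + x^2 - 4*x - 4) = (x - 1)*(x + 1)^2*(x^2 - 4) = (x - 1)*(x + 1)^2*(x + 2)*(x - 2)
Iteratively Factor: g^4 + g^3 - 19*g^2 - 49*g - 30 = (g + 1)*(g^3 - 19*g - 30) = (g + 1)*(g + 2)*(g^2 - 2*g - 15) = (g - 5)*(g + 1)*(g + 2)*(g + 3)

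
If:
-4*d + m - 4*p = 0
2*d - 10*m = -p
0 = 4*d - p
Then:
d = 0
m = 0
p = 0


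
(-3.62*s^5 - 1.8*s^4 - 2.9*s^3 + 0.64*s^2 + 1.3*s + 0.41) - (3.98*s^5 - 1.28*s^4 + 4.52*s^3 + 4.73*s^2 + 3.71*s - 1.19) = -7.6*s^5 - 0.52*s^4 - 7.42*s^3 - 4.09*s^2 - 2.41*s + 1.6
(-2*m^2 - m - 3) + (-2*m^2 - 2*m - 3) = -4*m^2 - 3*m - 6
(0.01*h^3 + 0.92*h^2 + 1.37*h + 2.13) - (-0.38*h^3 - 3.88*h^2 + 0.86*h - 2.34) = 0.39*h^3 + 4.8*h^2 + 0.51*h + 4.47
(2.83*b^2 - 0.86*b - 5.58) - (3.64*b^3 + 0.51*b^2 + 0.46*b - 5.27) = -3.64*b^3 + 2.32*b^2 - 1.32*b - 0.31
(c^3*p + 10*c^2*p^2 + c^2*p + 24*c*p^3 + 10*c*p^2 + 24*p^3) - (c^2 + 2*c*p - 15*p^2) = c^3*p + 10*c^2*p^2 + c^2*p - c^2 + 24*c*p^3 + 10*c*p^2 - 2*c*p + 24*p^3 + 15*p^2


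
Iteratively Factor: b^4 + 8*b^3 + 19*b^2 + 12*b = (b)*(b^3 + 8*b^2 + 19*b + 12) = b*(b + 3)*(b^2 + 5*b + 4) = b*(b + 1)*(b + 3)*(b + 4)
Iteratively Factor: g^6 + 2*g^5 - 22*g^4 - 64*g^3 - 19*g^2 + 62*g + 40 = (g + 4)*(g^5 - 2*g^4 - 14*g^3 - 8*g^2 + 13*g + 10) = (g - 1)*(g + 4)*(g^4 - g^3 - 15*g^2 - 23*g - 10) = (g - 5)*(g - 1)*(g + 4)*(g^3 + 4*g^2 + 5*g + 2) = (g - 5)*(g - 1)*(g + 2)*(g + 4)*(g^2 + 2*g + 1) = (g - 5)*(g - 1)*(g + 1)*(g + 2)*(g + 4)*(g + 1)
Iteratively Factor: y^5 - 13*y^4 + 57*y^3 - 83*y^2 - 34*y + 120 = (y - 3)*(y^4 - 10*y^3 + 27*y^2 - 2*y - 40) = (y - 4)*(y - 3)*(y^3 - 6*y^2 + 3*y + 10) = (y - 4)*(y - 3)*(y + 1)*(y^2 - 7*y + 10) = (y - 5)*(y - 4)*(y - 3)*(y + 1)*(y - 2)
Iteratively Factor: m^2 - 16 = (m - 4)*(m + 4)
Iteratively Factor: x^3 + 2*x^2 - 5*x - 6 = (x + 1)*(x^2 + x - 6) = (x + 1)*(x + 3)*(x - 2)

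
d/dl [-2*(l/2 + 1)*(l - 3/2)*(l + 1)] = -3*l^2 - 3*l + 5/2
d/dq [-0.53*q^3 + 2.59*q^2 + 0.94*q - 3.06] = -1.59*q^2 + 5.18*q + 0.94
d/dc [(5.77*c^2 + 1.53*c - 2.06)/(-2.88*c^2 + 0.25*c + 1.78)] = (5.8489*c^2 + 8.6756*c + 3.2384)/(8.2944*c^4 - 1.44*c^3 - 10.1903*c^2 + 0.89*c + 3.1684)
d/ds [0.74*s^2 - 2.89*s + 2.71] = 1.48*s - 2.89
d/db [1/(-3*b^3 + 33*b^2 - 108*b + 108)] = (b^2 - 22*b/3 + 12)/(b^3 - 11*b^2 + 36*b - 36)^2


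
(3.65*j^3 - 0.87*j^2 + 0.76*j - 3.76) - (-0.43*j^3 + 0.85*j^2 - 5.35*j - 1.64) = 4.08*j^3 - 1.72*j^2 + 6.11*j - 2.12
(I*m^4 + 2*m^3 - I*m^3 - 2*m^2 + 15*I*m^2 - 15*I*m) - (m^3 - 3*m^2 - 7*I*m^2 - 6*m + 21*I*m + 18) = I*m^4 + m^3 - I*m^3 + m^2 + 22*I*m^2 + 6*m - 36*I*m - 18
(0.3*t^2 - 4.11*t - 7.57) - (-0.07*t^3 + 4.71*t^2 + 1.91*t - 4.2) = 0.07*t^3 - 4.41*t^2 - 6.02*t - 3.37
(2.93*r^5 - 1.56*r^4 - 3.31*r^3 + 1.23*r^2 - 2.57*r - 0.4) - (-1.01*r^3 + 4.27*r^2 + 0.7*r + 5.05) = 2.93*r^5 - 1.56*r^4 - 2.3*r^3 - 3.04*r^2 - 3.27*r - 5.45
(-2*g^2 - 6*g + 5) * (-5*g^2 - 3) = 10*g^4 + 30*g^3 - 19*g^2 + 18*g - 15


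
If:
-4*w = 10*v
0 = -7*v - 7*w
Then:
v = 0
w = 0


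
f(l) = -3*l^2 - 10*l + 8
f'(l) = -6*l - 10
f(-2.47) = 14.40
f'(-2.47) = 4.82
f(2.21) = -28.75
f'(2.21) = -23.26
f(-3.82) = 2.42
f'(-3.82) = 12.92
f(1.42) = -12.25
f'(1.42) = -18.52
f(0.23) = 5.54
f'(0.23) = -11.38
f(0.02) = 7.80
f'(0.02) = -10.12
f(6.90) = -203.83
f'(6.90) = -51.40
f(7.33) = -226.49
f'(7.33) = -53.98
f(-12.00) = -304.00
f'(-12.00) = 62.00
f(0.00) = 8.00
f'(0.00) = -10.00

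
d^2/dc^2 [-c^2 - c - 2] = -2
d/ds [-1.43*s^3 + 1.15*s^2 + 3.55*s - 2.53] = -4.29*s^2 + 2.3*s + 3.55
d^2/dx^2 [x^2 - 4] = 2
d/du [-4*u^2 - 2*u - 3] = -8*u - 2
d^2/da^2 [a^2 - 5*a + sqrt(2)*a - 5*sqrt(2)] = 2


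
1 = 1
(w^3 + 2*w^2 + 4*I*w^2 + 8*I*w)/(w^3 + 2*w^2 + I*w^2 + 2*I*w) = (w + 4*I)/(w + I)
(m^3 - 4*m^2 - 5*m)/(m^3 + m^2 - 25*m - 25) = m/(m + 5)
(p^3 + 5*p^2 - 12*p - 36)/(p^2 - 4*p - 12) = (p^2 + 3*p - 18)/(p - 6)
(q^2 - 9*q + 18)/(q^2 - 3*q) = (q - 6)/q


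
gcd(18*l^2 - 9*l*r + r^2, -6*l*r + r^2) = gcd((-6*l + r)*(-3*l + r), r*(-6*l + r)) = -6*l + r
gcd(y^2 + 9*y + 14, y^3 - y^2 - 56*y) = y + 7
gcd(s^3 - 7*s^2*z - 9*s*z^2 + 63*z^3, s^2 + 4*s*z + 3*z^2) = s + 3*z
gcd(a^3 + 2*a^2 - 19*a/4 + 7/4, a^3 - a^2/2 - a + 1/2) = a^2 - 3*a/2 + 1/2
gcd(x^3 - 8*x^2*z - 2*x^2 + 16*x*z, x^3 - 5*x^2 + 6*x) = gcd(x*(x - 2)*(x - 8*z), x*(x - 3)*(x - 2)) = x^2 - 2*x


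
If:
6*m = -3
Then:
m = -1/2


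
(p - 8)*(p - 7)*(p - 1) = p^3 - 16*p^2 + 71*p - 56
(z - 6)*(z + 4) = z^2 - 2*z - 24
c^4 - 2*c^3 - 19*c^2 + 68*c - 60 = (c - 3)*(c - 2)^2*(c + 5)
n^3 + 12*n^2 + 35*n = n*(n + 5)*(n + 7)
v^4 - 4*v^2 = v^2*(v - 2)*(v + 2)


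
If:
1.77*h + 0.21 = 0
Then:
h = -0.12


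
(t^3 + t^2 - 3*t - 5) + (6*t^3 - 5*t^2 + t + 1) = 7*t^3 - 4*t^2 - 2*t - 4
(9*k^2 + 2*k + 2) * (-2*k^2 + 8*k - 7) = -18*k^4 + 68*k^3 - 51*k^2 + 2*k - 14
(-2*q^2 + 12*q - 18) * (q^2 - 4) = -2*q^4 + 12*q^3 - 10*q^2 - 48*q + 72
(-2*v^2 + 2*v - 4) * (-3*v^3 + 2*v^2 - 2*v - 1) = 6*v^5 - 10*v^4 + 20*v^3 - 10*v^2 + 6*v + 4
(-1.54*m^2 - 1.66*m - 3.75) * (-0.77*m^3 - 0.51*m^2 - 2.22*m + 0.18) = 1.1858*m^5 + 2.0636*m^4 + 7.1529*m^3 + 5.3205*m^2 + 8.0262*m - 0.675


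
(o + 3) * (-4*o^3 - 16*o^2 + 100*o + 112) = -4*o^4 - 28*o^3 + 52*o^2 + 412*o + 336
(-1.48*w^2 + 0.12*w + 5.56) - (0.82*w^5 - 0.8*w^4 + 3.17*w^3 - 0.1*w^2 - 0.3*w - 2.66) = -0.82*w^5 + 0.8*w^4 - 3.17*w^3 - 1.38*w^2 + 0.42*w + 8.22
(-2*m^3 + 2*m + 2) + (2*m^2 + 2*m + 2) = -2*m^3 + 2*m^2 + 4*m + 4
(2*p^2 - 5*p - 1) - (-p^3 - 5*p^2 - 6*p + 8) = p^3 + 7*p^2 + p - 9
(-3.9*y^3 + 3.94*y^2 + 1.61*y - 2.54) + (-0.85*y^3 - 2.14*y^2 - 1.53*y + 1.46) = -4.75*y^3 + 1.8*y^2 + 0.0800000000000001*y - 1.08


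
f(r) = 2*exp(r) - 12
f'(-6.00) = 0.00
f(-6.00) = -12.00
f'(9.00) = 16206.17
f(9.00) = 16194.17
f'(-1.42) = 0.48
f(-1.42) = -11.52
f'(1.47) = 8.70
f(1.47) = -3.30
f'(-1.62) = 0.40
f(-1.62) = -11.60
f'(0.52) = 3.36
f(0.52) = -8.64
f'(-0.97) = 0.76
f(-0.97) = -11.24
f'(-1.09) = 0.67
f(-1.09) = -11.33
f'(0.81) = 4.50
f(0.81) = -7.50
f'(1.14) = 6.25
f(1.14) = -5.75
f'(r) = 2*exp(r)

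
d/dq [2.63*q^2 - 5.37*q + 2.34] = 5.26*q - 5.37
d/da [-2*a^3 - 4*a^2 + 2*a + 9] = -6*a^2 - 8*a + 2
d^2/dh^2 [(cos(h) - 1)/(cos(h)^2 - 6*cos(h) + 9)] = (-7*cos(h)/4 - 4*cos(2*h) - cos(3*h)/4 + 2)/(cos(h) - 3)^4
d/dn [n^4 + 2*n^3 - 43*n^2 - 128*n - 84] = 4*n^3 + 6*n^2 - 86*n - 128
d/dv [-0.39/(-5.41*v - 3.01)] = -2.1099/(5.41*v + 3.01)^2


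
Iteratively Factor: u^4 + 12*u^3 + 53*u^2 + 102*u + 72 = (u + 4)*(u^3 + 8*u^2 + 21*u + 18) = (u + 2)*(u + 4)*(u^2 + 6*u + 9) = (u + 2)*(u + 3)*(u + 4)*(u + 3)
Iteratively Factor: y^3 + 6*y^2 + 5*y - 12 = (y + 3)*(y^2 + 3*y - 4) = (y - 1)*(y + 3)*(y + 4)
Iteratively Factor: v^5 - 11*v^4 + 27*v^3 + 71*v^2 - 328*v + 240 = (v - 4)*(v^4 - 7*v^3 - v^2 + 67*v - 60) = (v - 5)*(v - 4)*(v^3 - 2*v^2 - 11*v + 12) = (v - 5)*(v - 4)^2*(v^2 + 2*v - 3) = (v - 5)*(v - 4)^2*(v - 1)*(v + 3)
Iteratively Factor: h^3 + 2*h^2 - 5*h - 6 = (h - 2)*(h^2 + 4*h + 3) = (h - 2)*(h + 3)*(h + 1)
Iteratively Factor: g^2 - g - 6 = (g - 3)*(g + 2)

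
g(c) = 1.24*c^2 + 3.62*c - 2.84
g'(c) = 2.48*c + 3.62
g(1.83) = 7.94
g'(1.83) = 8.16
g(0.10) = -2.47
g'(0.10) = 3.87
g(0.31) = -1.60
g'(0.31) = 4.39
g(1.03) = 2.20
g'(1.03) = 6.17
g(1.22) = 3.42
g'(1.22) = 6.65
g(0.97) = 1.84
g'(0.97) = 6.03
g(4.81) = 43.26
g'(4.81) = 15.55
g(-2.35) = -4.50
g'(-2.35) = -2.21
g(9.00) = 130.18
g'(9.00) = 25.94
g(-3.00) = -2.54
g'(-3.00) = -3.82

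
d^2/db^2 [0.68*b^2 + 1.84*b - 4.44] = 1.36000000000000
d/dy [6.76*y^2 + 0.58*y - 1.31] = 13.52*y + 0.58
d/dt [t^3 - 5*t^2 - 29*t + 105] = 3*t^2 - 10*t - 29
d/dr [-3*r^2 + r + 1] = 1 - 6*r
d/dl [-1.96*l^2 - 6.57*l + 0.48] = -3.92*l - 6.57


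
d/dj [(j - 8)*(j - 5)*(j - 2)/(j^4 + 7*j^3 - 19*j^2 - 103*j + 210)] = (-j^4 + 26*j^3 - 4*j^2 - 930*j + 1405)/(j^6 + 18*j^5 + 79*j^4 - 228*j^3 - 1889*j^2 + 210*j + 11025)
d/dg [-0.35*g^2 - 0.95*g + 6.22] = -0.7*g - 0.95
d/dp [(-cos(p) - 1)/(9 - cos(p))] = 10*sin(p)/(cos(p) - 9)^2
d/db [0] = 0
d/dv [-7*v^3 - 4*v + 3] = -21*v^2 - 4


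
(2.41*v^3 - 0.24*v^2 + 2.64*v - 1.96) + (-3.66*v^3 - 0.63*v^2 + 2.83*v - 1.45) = -1.25*v^3 - 0.87*v^2 + 5.47*v - 3.41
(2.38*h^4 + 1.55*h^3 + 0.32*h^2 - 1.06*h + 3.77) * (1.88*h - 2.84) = 4.4744*h^5 - 3.8452*h^4 - 3.8004*h^3 - 2.9016*h^2 + 10.098*h - 10.7068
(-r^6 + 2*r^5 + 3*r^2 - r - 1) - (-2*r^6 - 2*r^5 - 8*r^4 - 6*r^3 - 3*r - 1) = r^6 + 4*r^5 + 8*r^4 + 6*r^3 + 3*r^2 + 2*r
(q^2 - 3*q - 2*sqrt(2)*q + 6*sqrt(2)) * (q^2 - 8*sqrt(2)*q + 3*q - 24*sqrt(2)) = q^4 - 10*sqrt(2)*q^3 + 23*q^2 + 90*sqrt(2)*q - 288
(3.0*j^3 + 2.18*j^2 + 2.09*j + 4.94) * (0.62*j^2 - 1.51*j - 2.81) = 1.86*j^5 - 3.1784*j^4 - 10.426*j^3 - 6.2189*j^2 - 13.3323*j - 13.8814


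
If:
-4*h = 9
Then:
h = -9/4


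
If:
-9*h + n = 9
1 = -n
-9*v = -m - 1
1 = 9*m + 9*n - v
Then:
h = -10/9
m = 91/80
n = -1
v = 19/80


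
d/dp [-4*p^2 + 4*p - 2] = 4 - 8*p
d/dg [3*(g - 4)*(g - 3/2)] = 6*g - 33/2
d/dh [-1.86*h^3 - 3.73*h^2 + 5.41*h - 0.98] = -5.58*h^2 - 7.46*h + 5.41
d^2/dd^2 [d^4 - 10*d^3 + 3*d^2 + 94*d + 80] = 12*d^2 - 60*d + 6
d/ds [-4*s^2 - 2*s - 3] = -8*s - 2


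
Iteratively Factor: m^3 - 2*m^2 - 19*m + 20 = (m - 1)*(m^2 - m - 20) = (m - 5)*(m - 1)*(m + 4)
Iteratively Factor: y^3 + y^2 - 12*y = (y + 4)*(y^2 - 3*y) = y*(y + 4)*(y - 3)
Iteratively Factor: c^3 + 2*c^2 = (c + 2)*(c^2) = c*(c + 2)*(c)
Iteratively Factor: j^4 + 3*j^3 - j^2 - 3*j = (j - 1)*(j^3 + 4*j^2 + 3*j) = (j - 1)*(j + 1)*(j^2 + 3*j) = (j - 1)*(j + 1)*(j + 3)*(j)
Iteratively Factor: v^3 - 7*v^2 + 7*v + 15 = (v + 1)*(v^2 - 8*v + 15) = (v - 3)*(v + 1)*(v - 5)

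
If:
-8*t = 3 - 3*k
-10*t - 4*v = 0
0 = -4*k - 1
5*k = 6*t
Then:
No Solution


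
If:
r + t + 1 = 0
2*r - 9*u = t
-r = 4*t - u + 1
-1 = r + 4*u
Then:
No Solution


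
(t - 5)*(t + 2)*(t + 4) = t^3 + t^2 - 22*t - 40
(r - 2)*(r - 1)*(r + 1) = r^3 - 2*r^2 - r + 2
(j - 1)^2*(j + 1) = j^3 - j^2 - j + 1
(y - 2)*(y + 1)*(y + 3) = y^3 + 2*y^2 - 5*y - 6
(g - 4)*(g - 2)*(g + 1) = g^3 - 5*g^2 + 2*g + 8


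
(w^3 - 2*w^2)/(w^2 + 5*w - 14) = w^2/(w + 7)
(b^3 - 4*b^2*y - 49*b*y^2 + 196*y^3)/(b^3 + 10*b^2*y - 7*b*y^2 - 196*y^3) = (b - 7*y)/(b + 7*y)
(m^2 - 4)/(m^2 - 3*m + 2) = (m + 2)/(m - 1)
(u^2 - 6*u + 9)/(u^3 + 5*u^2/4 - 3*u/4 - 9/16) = 16*(u^2 - 6*u + 9)/(16*u^3 + 20*u^2 - 12*u - 9)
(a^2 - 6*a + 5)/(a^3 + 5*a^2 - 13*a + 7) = (a - 5)/(a^2 + 6*a - 7)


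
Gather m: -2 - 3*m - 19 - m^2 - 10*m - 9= -m^2 - 13*m - 30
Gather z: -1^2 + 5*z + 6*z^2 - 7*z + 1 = 6*z^2 - 2*z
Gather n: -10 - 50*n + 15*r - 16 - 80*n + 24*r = -130*n + 39*r - 26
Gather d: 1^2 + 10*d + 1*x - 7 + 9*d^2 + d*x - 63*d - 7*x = 9*d^2 + d*(x - 53) - 6*x - 6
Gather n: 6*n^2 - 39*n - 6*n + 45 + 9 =6*n^2 - 45*n + 54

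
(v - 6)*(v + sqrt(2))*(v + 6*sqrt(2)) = v^3 - 6*v^2 + 7*sqrt(2)*v^2 - 42*sqrt(2)*v + 12*v - 72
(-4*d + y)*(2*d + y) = -8*d^2 - 2*d*y + y^2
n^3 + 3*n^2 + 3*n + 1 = (n + 1)^3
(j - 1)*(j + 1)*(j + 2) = j^3 + 2*j^2 - j - 2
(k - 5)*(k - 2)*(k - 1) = k^3 - 8*k^2 + 17*k - 10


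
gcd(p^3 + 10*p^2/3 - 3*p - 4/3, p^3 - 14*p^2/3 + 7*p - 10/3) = p - 1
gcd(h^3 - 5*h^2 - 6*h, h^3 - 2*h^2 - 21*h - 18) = h^2 - 5*h - 6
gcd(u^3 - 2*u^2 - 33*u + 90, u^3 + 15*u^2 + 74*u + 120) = u + 6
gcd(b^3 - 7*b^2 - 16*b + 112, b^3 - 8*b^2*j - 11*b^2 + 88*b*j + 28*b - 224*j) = b^2 - 11*b + 28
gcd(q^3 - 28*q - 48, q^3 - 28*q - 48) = q^3 - 28*q - 48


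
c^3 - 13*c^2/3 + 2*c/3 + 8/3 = (c - 4)*(c - 1)*(c + 2/3)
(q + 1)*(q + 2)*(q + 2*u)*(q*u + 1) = q^4*u + 2*q^3*u^2 + 3*q^3*u + q^3 + 6*q^2*u^2 + 4*q^2*u + 3*q^2 + 4*q*u^2 + 6*q*u + 2*q + 4*u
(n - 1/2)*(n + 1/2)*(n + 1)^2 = n^4 + 2*n^3 + 3*n^2/4 - n/2 - 1/4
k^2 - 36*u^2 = (k - 6*u)*(k + 6*u)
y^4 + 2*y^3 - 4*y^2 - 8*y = y*(y - 2)*(y + 2)^2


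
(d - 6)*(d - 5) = d^2 - 11*d + 30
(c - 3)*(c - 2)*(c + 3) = c^3 - 2*c^2 - 9*c + 18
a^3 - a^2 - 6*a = a*(a - 3)*(a + 2)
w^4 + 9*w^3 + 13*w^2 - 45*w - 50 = (w - 2)*(w + 1)*(w + 5)^2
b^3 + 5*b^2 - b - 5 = (b - 1)*(b + 1)*(b + 5)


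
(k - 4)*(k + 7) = k^2 + 3*k - 28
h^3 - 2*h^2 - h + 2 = (h - 2)*(h - 1)*(h + 1)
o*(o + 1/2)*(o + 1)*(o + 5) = o^4 + 13*o^3/2 + 8*o^2 + 5*o/2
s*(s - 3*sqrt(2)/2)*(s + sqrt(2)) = s^3 - sqrt(2)*s^2/2 - 3*s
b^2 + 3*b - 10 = (b - 2)*(b + 5)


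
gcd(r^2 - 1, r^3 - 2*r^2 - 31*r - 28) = r + 1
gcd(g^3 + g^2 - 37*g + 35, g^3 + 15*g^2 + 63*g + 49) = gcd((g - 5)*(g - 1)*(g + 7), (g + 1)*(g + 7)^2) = g + 7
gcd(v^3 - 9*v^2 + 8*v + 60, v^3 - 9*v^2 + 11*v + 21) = 1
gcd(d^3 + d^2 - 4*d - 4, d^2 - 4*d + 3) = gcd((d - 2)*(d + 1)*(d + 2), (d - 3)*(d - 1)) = 1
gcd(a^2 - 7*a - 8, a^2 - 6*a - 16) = a - 8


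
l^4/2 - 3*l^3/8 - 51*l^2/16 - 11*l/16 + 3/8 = (l/2 + 1)*(l - 3)*(l - 1/4)*(l + 1/2)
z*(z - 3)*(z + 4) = z^3 + z^2 - 12*z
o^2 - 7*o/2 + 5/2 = (o - 5/2)*(o - 1)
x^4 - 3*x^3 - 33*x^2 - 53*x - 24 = (x - 8)*(x + 1)^2*(x + 3)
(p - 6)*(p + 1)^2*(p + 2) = p^4 - 2*p^3 - 19*p^2 - 28*p - 12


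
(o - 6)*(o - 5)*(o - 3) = o^3 - 14*o^2 + 63*o - 90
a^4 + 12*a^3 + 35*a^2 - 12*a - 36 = (a - 1)*(a + 1)*(a + 6)^2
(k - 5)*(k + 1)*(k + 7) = k^3 + 3*k^2 - 33*k - 35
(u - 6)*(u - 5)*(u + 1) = u^3 - 10*u^2 + 19*u + 30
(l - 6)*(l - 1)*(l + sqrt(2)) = l^3 - 7*l^2 + sqrt(2)*l^2 - 7*sqrt(2)*l + 6*l + 6*sqrt(2)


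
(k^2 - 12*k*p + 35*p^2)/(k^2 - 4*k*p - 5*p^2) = (k - 7*p)/(k + p)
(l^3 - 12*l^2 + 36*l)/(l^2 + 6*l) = (l^2 - 12*l + 36)/(l + 6)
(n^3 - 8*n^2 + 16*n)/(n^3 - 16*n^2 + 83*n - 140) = n*(n - 4)/(n^2 - 12*n + 35)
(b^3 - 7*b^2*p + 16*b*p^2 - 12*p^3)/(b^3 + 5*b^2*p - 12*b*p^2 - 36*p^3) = (b^2 - 4*b*p + 4*p^2)/(b^2 + 8*b*p + 12*p^2)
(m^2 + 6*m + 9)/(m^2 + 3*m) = (m + 3)/m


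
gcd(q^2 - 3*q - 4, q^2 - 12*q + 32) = q - 4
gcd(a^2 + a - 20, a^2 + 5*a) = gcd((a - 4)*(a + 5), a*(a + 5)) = a + 5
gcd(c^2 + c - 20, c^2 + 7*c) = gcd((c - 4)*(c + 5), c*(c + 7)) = 1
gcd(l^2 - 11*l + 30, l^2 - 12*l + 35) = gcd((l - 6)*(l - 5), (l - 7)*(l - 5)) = l - 5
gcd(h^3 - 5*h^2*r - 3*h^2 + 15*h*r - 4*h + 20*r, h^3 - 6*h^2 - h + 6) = h + 1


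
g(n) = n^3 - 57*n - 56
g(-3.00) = 88.00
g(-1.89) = 44.98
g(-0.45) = -30.44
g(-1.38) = 20.03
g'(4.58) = 5.93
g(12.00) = 988.00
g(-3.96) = 107.62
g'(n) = 3*n^2 - 57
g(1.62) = -144.09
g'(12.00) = 375.00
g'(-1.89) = -46.28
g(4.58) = -220.99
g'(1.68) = -48.53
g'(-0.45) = -56.39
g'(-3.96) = -9.96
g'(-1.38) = -51.29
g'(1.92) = -45.94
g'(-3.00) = -30.00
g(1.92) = -158.36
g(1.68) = -147.02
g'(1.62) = -49.13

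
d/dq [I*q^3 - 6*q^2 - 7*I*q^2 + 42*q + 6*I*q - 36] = 3*I*q^2 - 12*q - 14*I*q + 42 + 6*I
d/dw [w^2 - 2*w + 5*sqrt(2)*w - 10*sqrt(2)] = 2*w - 2 + 5*sqrt(2)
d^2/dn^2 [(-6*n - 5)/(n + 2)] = 14/(n + 2)^3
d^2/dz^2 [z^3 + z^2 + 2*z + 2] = 6*z + 2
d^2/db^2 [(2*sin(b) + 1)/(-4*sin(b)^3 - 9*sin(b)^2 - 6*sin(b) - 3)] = 2*(64*sin(b)^7 + 180*sin(b)^6 + 87*sin(b)^5 - 336*sin(b)^4 - 537*sin(b)^3 - 225*sin(b)^2 + 36*sin(b) + 27)/(4*sin(b)^3 + 9*sin(b)^2 + 6*sin(b) + 3)^3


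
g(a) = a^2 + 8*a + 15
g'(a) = 2*a + 8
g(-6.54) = 5.45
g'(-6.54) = -5.08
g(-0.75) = 9.56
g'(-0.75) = 6.50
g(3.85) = 60.62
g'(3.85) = 15.70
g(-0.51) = 11.18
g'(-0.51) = 6.98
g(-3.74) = -0.93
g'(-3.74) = 0.52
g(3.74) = 58.91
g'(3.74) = 15.48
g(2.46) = 40.73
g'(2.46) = 12.92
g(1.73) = 31.83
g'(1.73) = 11.46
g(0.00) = 15.00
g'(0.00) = 8.00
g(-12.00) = 63.00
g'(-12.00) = -16.00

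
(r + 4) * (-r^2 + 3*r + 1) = -r^3 - r^2 + 13*r + 4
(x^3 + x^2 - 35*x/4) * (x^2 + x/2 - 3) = x^5 + 3*x^4/2 - 45*x^3/4 - 59*x^2/8 + 105*x/4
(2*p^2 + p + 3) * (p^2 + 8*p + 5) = 2*p^4 + 17*p^3 + 21*p^2 + 29*p + 15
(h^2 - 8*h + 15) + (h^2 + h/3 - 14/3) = 2*h^2 - 23*h/3 + 31/3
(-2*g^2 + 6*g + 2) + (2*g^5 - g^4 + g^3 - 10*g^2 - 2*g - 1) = 2*g^5 - g^4 + g^3 - 12*g^2 + 4*g + 1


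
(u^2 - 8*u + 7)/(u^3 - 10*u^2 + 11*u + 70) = (u - 1)/(u^2 - 3*u - 10)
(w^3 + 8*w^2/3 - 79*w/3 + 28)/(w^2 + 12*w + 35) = (w^2 - 13*w/3 + 4)/(w + 5)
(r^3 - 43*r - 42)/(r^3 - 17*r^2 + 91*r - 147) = (r^2 + 7*r + 6)/(r^2 - 10*r + 21)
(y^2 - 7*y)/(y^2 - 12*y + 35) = y/(y - 5)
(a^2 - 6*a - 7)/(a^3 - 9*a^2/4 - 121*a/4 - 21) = 4*(a + 1)/(4*a^2 + 19*a + 12)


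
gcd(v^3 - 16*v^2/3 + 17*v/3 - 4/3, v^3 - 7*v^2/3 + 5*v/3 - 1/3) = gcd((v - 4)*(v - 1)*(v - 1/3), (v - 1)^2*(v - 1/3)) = v^2 - 4*v/3 + 1/3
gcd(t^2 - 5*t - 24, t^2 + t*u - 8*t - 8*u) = t - 8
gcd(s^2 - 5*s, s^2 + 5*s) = s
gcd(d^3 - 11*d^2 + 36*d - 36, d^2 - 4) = d - 2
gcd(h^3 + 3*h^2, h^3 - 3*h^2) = h^2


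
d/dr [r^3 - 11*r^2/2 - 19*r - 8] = 3*r^2 - 11*r - 19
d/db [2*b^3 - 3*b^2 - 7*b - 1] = 6*b^2 - 6*b - 7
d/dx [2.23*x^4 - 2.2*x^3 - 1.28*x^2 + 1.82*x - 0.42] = 8.92*x^3 - 6.6*x^2 - 2.56*x + 1.82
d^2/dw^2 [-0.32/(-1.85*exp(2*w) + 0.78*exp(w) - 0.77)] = ((0.2496 - 2.368*exp(w))*(1.85*exp(2*w) - 0.78*exp(w) + 0.77) + 0.32*(3.7*exp(w) - 0.78)*(7.4*exp(w) - 1.56)*exp(w))*exp(w)/(1.85*exp(2*w) - 0.78*exp(w) + 0.77)^3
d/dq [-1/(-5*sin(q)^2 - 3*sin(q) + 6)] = -(10*sin(q) + 3)*cos(q)/(5*sin(q)^2 + 3*sin(q) - 6)^2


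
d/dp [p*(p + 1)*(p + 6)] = 3*p^2 + 14*p + 6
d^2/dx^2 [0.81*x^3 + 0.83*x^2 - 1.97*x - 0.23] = 4.86*x + 1.66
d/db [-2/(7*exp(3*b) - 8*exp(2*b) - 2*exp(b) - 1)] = (42*exp(2*b) - 32*exp(b) - 4)*exp(b)/(-7*exp(3*b) + 8*exp(2*b) + 2*exp(b) + 1)^2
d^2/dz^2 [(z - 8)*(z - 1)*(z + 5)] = 6*z - 8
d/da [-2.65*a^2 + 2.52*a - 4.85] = 2.52 - 5.3*a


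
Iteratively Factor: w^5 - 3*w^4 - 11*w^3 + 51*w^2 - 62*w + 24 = (w - 1)*(w^4 - 2*w^3 - 13*w^2 + 38*w - 24) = (w - 3)*(w - 1)*(w^3 + w^2 - 10*w + 8) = (w - 3)*(w - 1)*(w + 4)*(w^2 - 3*w + 2) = (w - 3)*(w - 2)*(w - 1)*(w + 4)*(w - 1)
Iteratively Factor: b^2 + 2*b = (b)*(b + 2)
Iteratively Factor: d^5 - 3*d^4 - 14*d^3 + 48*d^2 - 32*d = (d - 2)*(d^4 - d^3 - 16*d^2 + 16*d) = (d - 2)*(d - 1)*(d^3 - 16*d) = (d - 4)*(d - 2)*(d - 1)*(d^2 + 4*d) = d*(d - 4)*(d - 2)*(d - 1)*(d + 4)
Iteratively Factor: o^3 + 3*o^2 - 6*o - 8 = (o + 1)*(o^2 + 2*o - 8) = (o + 1)*(o + 4)*(o - 2)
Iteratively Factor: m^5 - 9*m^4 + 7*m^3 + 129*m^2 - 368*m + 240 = (m - 1)*(m^4 - 8*m^3 - m^2 + 128*m - 240) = (m - 1)*(m + 4)*(m^3 - 12*m^2 + 47*m - 60) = (m - 3)*(m - 1)*(m + 4)*(m^2 - 9*m + 20) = (m - 4)*(m - 3)*(m - 1)*(m + 4)*(m - 5)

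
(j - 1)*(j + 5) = j^2 + 4*j - 5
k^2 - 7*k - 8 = (k - 8)*(k + 1)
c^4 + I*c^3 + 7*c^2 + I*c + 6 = (c - 2*I)*(c - I)*(c + I)*(c + 3*I)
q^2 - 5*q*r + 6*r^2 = (q - 3*r)*(q - 2*r)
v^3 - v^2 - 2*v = v*(v - 2)*(v + 1)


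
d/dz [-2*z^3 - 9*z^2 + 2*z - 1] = -6*z^2 - 18*z + 2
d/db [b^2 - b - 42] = 2*b - 1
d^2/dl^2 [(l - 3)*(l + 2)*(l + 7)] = 6*l + 12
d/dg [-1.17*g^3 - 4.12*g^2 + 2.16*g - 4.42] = -3.51*g^2 - 8.24*g + 2.16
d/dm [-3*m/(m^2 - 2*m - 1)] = 3*(m^2 + 1)/(m^4 - 4*m^3 + 2*m^2 + 4*m + 1)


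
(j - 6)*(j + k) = j^2 + j*k - 6*j - 6*k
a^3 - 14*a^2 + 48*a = a*(a - 8)*(a - 6)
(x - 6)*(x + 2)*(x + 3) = x^3 - x^2 - 24*x - 36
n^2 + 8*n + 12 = (n + 2)*(n + 6)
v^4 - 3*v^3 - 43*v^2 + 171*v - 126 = (v - 6)*(v - 3)*(v - 1)*(v + 7)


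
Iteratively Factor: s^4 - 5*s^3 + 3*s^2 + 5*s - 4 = (s - 4)*(s^3 - s^2 - s + 1) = (s - 4)*(s - 1)*(s^2 - 1) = (s - 4)*(s - 1)*(s + 1)*(s - 1)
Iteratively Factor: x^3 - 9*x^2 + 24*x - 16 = (x - 4)*(x^2 - 5*x + 4) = (x - 4)^2*(x - 1)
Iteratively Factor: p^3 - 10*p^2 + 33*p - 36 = (p - 3)*(p^2 - 7*p + 12) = (p - 3)^2*(p - 4)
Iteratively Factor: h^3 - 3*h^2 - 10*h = (h)*(h^2 - 3*h - 10) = h*(h + 2)*(h - 5)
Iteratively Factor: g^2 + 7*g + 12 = (g + 4)*(g + 3)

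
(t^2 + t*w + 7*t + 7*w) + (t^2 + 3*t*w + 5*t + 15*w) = 2*t^2 + 4*t*w + 12*t + 22*w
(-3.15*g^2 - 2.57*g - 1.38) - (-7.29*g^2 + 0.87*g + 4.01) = 4.14*g^2 - 3.44*g - 5.39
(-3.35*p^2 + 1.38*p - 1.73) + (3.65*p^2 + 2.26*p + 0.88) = 0.3*p^2 + 3.64*p - 0.85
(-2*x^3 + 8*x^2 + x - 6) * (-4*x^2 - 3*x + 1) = 8*x^5 - 26*x^4 - 30*x^3 + 29*x^2 + 19*x - 6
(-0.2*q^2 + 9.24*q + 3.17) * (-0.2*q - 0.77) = 0.04*q^3 - 1.694*q^2 - 7.7488*q - 2.4409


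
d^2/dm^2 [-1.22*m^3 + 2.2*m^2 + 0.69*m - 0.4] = 4.4 - 7.32*m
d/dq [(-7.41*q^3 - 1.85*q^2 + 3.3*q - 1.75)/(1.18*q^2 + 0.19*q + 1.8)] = (-8.7438*q^4 - 2.8158*q^3 - 44.2595*q^2 - 2.53*q + 6.2725)/(1.3924*q^4 + 0.4484*q^3 + 4.2841*q^2 + 0.684*q + 3.24)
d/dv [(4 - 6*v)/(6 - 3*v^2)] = 2*(-3*v^2 + 4*v - 6)/(3*(v^4 - 4*v^2 + 4))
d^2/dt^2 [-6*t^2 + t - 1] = -12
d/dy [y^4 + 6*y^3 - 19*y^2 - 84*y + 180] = 4*y^3 + 18*y^2 - 38*y - 84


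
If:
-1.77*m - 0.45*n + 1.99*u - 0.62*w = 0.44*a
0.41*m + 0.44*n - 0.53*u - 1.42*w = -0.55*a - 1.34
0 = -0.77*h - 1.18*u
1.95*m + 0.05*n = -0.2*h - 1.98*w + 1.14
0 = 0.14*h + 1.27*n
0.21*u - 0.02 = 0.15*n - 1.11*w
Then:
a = -2.84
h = 0.25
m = 0.51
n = -0.03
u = -0.16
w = 0.05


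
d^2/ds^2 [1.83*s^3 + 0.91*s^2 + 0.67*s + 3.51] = 10.98*s + 1.82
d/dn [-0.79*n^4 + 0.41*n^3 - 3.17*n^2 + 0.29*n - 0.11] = -3.16*n^3 + 1.23*n^2 - 6.34*n + 0.29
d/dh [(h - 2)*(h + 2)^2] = (h + 2)*(3*h - 2)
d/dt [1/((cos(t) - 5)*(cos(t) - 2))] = (2*cos(t) - 7)*sin(t)/((cos(t) - 5)^2*(cos(t) - 2)^2)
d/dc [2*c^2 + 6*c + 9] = 4*c + 6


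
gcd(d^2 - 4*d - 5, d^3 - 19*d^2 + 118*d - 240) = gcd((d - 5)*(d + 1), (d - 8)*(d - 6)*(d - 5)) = d - 5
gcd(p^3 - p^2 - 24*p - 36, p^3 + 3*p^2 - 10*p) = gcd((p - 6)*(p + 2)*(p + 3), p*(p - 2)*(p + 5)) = 1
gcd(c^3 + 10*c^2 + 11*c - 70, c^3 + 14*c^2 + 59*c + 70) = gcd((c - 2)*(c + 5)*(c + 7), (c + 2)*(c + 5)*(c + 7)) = c^2 + 12*c + 35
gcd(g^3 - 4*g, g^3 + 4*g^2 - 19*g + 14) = g - 2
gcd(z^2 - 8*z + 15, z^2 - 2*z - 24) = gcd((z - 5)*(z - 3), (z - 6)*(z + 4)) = 1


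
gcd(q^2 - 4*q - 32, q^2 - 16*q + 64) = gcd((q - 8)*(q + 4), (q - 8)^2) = q - 8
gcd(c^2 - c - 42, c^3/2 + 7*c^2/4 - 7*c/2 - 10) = 1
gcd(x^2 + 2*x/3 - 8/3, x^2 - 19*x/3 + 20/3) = x - 4/3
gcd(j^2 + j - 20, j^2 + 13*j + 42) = 1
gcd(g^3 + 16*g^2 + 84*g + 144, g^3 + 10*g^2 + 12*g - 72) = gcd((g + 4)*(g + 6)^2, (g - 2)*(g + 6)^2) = g^2 + 12*g + 36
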